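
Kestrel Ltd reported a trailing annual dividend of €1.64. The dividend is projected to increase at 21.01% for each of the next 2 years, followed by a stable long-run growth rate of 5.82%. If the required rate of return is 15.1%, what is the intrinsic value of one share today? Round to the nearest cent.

€24.21

Two-stage DDM. Project D₁…D_2 at 0.2101, terminal growth 0.0582, discount at r = 0.151.
D_1 = 1.9846
D_2 = 2.4015
Terminal value at t=2: TV = D_3/(r−g) = 2.5413/(0.151−0.0582) = 27.3846
P₀ = 1.9846/(1+0.151)^1 + 2.4015/(1+0.151)^2 + 27.3846/(1+0.151)^2 = 24.2077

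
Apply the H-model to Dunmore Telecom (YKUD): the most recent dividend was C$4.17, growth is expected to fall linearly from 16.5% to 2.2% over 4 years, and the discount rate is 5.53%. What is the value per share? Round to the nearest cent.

C$163.79

H-model: P₀ = D₀[(1+g_L) + H(g_S−g_L)]/(r−g_L), with H = 4/2 = 2.
P₀ = 4.17 × [(1+0.022) + 2×(0.165−0.022)] / (0.0553−0.022)
   = 4.17 × 1.3080 / 0.0333 = 163.7946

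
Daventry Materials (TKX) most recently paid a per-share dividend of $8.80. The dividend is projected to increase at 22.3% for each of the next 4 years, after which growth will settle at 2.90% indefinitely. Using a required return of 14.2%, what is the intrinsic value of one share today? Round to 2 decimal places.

$147.31

Two-stage DDM. Project D₁…D_4 at 0.223, terminal growth 0.029, discount at r = 0.142.
D_1 = 10.7624
D_2 = 13.1624
D_3 = 16.0976
D_4 = 19.6874
Terminal value at t=4: TV = D_5/(r−g) = 20.2583/(0.142−0.029) = 179.2774
P₀ = 10.7624/(1+0.142)^1 + 13.1624/(1+0.142)^2 + 16.0976/(1+0.142)^3 + 19.6874/(1+0.142)^4 + 179.2774/(1+0.142)^4 = 147.3053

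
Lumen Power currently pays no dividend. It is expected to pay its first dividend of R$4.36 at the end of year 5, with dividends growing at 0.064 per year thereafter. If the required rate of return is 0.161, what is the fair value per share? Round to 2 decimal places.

Deferred-dividend DDM. At t=4 the remaining stream is a growing perpetuity with first payment D_5 = 4.36.
V_4 = D_5/(r−g) = 4.36/(0.161−0.064) = 44.9485
P₀ = V_4/(1+r)^4 = 44.9485/(1+0.161)^4 = 24.7392

R$24.74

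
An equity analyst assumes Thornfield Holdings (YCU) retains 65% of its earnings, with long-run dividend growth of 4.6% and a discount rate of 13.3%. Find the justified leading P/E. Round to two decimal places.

4.02

Payout ratio b = 1 − 0.65 = 0.35.
Justified leading P/E = b/(r−g) = 0.35/(0.133−0.046) = 4.0230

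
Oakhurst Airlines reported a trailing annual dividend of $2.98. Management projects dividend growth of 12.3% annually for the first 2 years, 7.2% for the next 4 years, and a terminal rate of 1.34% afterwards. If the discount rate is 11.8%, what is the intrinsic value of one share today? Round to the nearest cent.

$41.46

Three-stage DDM. Project D₁…D_6; terminal Gordon value at t=6 with g = 0.0134; discount at r = 0.118.
D_1 = 3.3465
D_2 = 3.7582
D_3 = 4.0288
D_4 = 4.3188
D_5 = 4.6298
D_6 = 4.9631
TV_6 = 5.0296/(0.118−0.0134) = 48.0844
P₀ = Σ Dₜ/(1+r)ᵗ + TV_6/(1+r)^6 = 41.4634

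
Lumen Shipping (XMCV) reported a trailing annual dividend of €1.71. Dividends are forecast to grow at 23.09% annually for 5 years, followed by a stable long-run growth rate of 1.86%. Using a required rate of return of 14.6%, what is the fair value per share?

Two-stage DDM. Project D₁…D_5 at 0.2309, terminal growth 0.0186, discount at r = 0.146.
D_1 = 2.1048
D_2 = 2.5908
D_3 = 3.1891
D_4 = 3.9254
D_5 = 4.8318
Terminal value at t=5: TV = D_6/(r−g) = 4.9217/(0.146−0.0186) = 38.6317
P₀ = 2.1048/(1+0.146)^1 + 2.5908/(1+0.146)^2 + 3.1891/(1+0.146)^3 + 3.9254/(1+0.146)^4 + 4.8318/(1+0.146)^5 + 38.6317/(1+0.146)^5 = 30.1930

€30.19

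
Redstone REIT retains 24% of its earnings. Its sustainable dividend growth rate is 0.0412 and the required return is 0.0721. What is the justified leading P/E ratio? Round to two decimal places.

24.60

Payout ratio b = 1 − 0.24 = 0.76.
Justified leading P/E = b/(r−g) = 0.76/(0.0721−0.0412) = 24.5955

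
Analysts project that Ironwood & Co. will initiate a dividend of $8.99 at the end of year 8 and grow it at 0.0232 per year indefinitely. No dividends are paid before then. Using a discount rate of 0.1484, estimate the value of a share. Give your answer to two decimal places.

Deferred-dividend DDM. At t=7 the remaining stream is a growing perpetuity with first payment D_8 = 8.99.
V_7 = D_8/(r−g) = 8.99/(0.1484−0.0232) = 71.8051
P₀ = V_7/(1+r)^7 = 71.8051/(1+0.1484)^7 = 27.2586

$27.26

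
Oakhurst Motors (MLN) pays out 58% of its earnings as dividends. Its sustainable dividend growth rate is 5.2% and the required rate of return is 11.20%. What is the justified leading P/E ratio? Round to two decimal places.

9.67

Justified leading P/E = b/(r−g) = 0.58/(0.112−0.052) = 9.6667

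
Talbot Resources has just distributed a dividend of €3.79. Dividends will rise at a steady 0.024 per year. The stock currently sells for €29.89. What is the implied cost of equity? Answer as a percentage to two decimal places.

15.38%

Rearranging the constant-growth DDM: r = D₁/P₀ + g.
D₁ = 3.79 × (1 + 0.024) = 3.8810.
r = 3.8810 / 29.89 + 0.024 = 0.12984 + 0.024 = 0.15384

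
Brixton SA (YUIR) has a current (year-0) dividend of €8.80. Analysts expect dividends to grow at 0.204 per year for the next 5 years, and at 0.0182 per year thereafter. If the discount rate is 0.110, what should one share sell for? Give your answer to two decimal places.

€203.08

Two-stage DDM. Project D₁…D_5 at 0.204, terminal growth 0.0182, discount at r = 0.11.
D_1 = 10.5952
D_2 = 12.7566
D_3 = 15.3590
D_4 = 18.4922
D_5 = 22.2646
Terminal value at t=5: TV = D_6/(r−g) = 22.6698/(0.11−0.0182) = 246.9480
P₀ = 10.5952/(1+0.11)^1 + 12.7566/(1+0.11)^2 + 15.3590/(1+0.11)^3 + 18.4922/(1+0.11)^4 + 22.2646/(1+0.11)^5 + 246.9480/(1+0.11)^5 = 203.0751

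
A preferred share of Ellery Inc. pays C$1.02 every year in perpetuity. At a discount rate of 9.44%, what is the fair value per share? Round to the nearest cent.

Zero-growth DDM (perpetuity): P₀ = D/r = 1.02 / 0.0944 = 10.8051

C$10.81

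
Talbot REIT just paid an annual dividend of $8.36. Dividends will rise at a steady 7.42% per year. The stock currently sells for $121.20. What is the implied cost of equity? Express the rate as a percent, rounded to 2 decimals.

Rearranging the constant-growth DDM: r = D₁/P₀ + g.
D₁ = 8.36 × (1 + 0.0742) = 8.9803.
r = 8.9803 / 121.20 + 0.0742 = 0.07409 + 0.0742 = 0.14829

14.83%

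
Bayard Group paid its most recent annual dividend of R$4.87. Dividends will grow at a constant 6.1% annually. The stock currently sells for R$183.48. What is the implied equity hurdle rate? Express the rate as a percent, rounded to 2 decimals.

8.92%

Rearranging the constant-growth DDM: r = D₁/P₀ + g.
D₁ = 4.87 × (1 + 0.061) = 5.1671.
r = 5.1671 / 183.48 + 0.061 = 0.02816 + 0.061 = 0.08916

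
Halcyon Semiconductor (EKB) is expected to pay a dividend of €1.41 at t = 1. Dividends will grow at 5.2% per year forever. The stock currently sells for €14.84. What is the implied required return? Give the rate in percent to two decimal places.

14.70%

Rearranging the constant-growth DDM: r = D₁/P₀ + g.
r = 1.4100 / 14.84 + 0.052 = 0.09501 + 0.052 = 0.14701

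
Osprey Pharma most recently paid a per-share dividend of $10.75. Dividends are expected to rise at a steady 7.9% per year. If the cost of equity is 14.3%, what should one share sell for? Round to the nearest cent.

Gordon growth model: P₀ = D₁/(r − g). D₁ = 10.75 × (1 + 0.079) = 11.5992.
P₀ = 11.5992 / (0.143 − 0.079) = 11.5992 / 0.064 = 181.2383

$181.24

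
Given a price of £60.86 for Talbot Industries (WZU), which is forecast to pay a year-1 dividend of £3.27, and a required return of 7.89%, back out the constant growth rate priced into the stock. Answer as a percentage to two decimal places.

From P₀ = D₁/(r − g), the implied growth is g = r − D₁/P₀.
g = 0.0789 − 3.27/60.86 = 0.0789 − 0.05373 = 0.02517

2.52%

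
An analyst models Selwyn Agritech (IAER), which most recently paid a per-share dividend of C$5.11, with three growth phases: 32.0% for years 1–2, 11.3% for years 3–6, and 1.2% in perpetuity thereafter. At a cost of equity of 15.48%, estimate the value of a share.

Three-stage DDM. Project D₁…D_6; terminal Gordon value at t=6 with g = 0.012; discount at r = 0.1548.
D_1 = 6.7452
D_2 = 8.9037
D_3 = 9.9098
D_4 = 11.0296
D_5 = 12.2759
D_6 = 13.6631
TV_6 = 13.8271/(0.1548−0.012) = 96.8282
P₀ = Σ Dₜ/(1+r)ᵗ + TV_6/(1+r)^6 = 77.7215

C$77.72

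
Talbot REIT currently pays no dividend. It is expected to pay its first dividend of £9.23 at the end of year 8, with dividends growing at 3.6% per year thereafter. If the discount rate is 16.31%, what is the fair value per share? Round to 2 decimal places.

Deferred-dividend DDM. At t=7 the remaining stream is a growing perpetuity with first payment D_8 = 9.23.
V_7 = D_8/(r−g) = 9.23/(0.1631−0.036) = 72.6200
P₀ = V_7/(1+r)^7 = 72.6200/(1+0.1631)^7 = 25.2195

£25.22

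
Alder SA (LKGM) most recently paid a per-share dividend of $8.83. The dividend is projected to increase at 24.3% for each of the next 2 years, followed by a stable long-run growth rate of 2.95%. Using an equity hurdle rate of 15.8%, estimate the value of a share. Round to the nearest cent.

Two-stage DDM. Project D₁…D_2 at 0.243, terminal growth 0.0295, discount at r = 0.158.
D_1 = 10.9757
D_2 = 13.6428
Terminal value at t=2: TV = D_3/(r−g) = 14.0452/(0.158−0.0295) = 109.3015
P₀ = 10.9757/(1+0.158)^1 + 13.6428/(1+0.158)^2 + 109.3015/(1+0.158)^2 = 101.1617

$101.16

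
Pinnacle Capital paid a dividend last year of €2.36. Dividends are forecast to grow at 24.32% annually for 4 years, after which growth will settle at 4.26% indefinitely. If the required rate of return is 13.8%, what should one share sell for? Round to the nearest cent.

Two-stage DDM. Project D₁…D_4 at 0.2432, terminal growth 0.0426, discount at r = 0.138.
D_1 = 2.9340
D_2 = 3.6475
D_3 = 4.5346
D_4 = 5.6374
Terminal value at t=4: TV = D_5/(r−g) = 5.8775/(0.138−0.0426) = 61.6092
P₀ = 2.9340/(1+0.138)^1 + 3.6475/(1+0.138)^2 + 4.5346/(1+0.138)^3 + 5.6374/(1+0.138)^4 + 61.6092/(1+0.138)^4 = 48.5675

€48.57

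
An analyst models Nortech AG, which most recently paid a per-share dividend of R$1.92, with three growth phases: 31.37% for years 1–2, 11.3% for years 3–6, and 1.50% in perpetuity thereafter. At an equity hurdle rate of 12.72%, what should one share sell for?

R$37.38

Three-stage DDM. Project D₁…D_6; terminal Gordon value at t=6 with g = 0.015; discount at r = 0.1272.
D_1 = 2.5223
D_2 = 3.3136
D_3 = 3.6880
D_4 = 4.1047
D_5 = 4.5686
D_6 = 5.0848
TV_6 = 5.1611/(0.1272−0.015) = 45.9989
P₀ = Σ Dₜ/(1+r)ᵗ + TV_6/(1+r)^6 = 37.3782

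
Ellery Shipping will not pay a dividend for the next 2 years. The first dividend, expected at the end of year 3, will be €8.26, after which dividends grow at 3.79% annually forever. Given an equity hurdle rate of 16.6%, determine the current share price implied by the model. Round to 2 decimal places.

€47.43

Deferred-dividend DDM. At t=2 the remaining stream is a growing perpetuity with first payment D_3 = 8.26.
V_2 = D_3/(r−g) = 8.26/(0.166−0.0379) = 64.4809
P₀ = V_2/(1+r)^2 = 64.4809/(1+0.166)^2 = 47.4279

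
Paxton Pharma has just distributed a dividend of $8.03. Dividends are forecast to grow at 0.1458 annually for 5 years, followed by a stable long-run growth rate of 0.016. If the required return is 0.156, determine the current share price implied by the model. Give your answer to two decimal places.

Two-stage DDM. Project D₁…D_5 at 0.1458, terminal growth 0.016, discount at r = 0.156.
D_1 = 9.2008
D_2 = 10.5422
D_3 = 12.0793
D_4 = 13.8405
D_5 = 15.8584
Terminal value at t=5: TV = D_6/(r−g) = 16.1121/(0.156−0.016) = 115.0867
P₀ = 9.2008/(1+0.156)^1 + 10.5422/(1+0.156)^2 + 12.0793/(1+0.156)^3 + 13.8405/(1+0.156)^4 + 15.8584/(1+0.156)^5 + 115.0867/(1+0.156)^5 = 94.8485

$94.85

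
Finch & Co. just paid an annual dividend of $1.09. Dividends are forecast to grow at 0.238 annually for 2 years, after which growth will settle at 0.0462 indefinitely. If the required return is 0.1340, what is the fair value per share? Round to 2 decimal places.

$17.97

Two-stage DDM. Project D₁…D_2 at 0.238, terminal growth 0.0462, discount at r = 0.134.
D_1 = 1.3494
D_2 = 1.6706
Terminal value at t=2: TV = D_3/(r−g) = 1.7478/(0.134−0.0462) = 19.9062
P₀ = 1.3494/(1+0.134)^1 + 1.6706/(1+0.134)^2 + 19.9062/(1+0.134)^2 = 17.9687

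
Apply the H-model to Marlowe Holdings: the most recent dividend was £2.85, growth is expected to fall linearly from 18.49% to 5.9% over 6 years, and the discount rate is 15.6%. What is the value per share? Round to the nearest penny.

H-model: P₀ = D₀[(1+g_L) + H(g_S−g_L)]/(r−g_L), with H = 6/2 = 3.
P₀ = 2.85 × [(1+0.059) + 3×(0.1849−0.059)] / (0.156−0.059)
   = 2.85 × 1.4367 / 0.097 = 42.2123

£42.21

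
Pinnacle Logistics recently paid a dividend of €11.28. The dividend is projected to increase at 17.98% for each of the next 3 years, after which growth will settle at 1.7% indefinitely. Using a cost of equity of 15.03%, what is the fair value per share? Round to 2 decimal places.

Two-stage DDM. Project D₁…D_3 at 0.1798, terminal growth 0.017, discount at r = 0.1503.
D_1 = 13.3081
D_2 = 15.7009
D_3 = 18.5240
Terminal value at t=3: TV = D_4/(r−g) = 18.8389/(0.1503−0.017) = 141.3270
P₀ = 13.3081/(1+0.1503)^1 + 15.7009/(1+0.1503)^2 + 18.5240/(1+0.1503)^3 + 141.3270/(1+0.1503)^3 = 128.4576

€128.46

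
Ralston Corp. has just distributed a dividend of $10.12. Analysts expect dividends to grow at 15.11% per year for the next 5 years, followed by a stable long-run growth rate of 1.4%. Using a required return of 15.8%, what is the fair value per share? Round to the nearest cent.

Two-stage DDM. Project D₁…D_5 at 0.1511, terminal growth 0.014, discount at r = 0.158.
D_1 = 11.6491
D_2 = 13.4093
D_3 = 15.4355
D_4 = 17.7678
D_5 = 20.4525
Terminal value at t=5: TV = D_6/(r−g) = 20.7388/(0.158−0.014) = 144.0195
P₀ = 11.6491/(1+0.158)^1 + 13.4093/(1+0.158)^2 + 15.4355/(1+0.158)^3 + 17.7678/(1+0.158)^4 + 20.4525/(1+0.158)^5 + 144.0195/(1+0.158)^5 = 118.8664

$118.87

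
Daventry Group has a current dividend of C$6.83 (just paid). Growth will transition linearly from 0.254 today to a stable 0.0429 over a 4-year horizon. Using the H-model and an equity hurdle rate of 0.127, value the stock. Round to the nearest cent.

C$118.98

H-model: P₀ = D₀[(1+g_L) + H(g_S−g_L)]/(r−g_L), with H = 4/2 = 2.
P₀ = 6.83 × [(1+0.0429) + 2×(0.254−0.0429)] / (0.127−0.0429)
   = 6.83 × 1.4651 / 0.0841 = 118.9849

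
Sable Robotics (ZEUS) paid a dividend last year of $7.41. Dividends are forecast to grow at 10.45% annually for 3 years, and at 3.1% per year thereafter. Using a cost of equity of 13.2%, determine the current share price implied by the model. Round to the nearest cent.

Two-stage DDM. Project D₁…D_3 at 0.1045, terminal growth 0.031, discount at r = 0.132.
D_1 = 8.1843
D_2 = 9.0396
D_3 = 9.9842
Terminal value at t=3: TV = D_4/(r−g) = 10.2938/(0.132−0.031) = 101.9184
P₀ = 8.1843/(1+0.132)^1 + 9.0396/(1+0.132)^2 + 9.9842/(1+0.132)^3 + 101.9184/(1+0.132)^3 = 91.4282

$91.43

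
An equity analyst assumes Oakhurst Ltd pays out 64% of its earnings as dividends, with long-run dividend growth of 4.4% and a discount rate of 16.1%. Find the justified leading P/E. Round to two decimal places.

Justified leading P/E = b/(r−g) = 0.64/(0.161−0.044) = 5.4701

5.47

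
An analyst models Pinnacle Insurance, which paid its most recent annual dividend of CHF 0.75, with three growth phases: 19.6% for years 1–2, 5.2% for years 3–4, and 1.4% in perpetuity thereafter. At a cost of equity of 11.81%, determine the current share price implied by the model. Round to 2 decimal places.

Three-stage DDM. Project D₁…D_4; terminal Gordon value at t=4 with g = 0.014; discount at r = 0.1181.
D_1 = 0.8970
D_2 = 1.0728
D_3 = 1.1286
D_4 = 1.1873
TV_4 = 1.2039/(0.1181−0.014) = 11.5649
P₀ = Σ Dₜ/(1+r)ᵗ + TV_4/(1+r)^4 = 10.6273

CHF 10.63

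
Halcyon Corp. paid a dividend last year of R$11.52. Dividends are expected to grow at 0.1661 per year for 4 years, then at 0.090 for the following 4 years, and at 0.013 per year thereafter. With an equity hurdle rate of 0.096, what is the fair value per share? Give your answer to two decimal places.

Three-stage DDM. Project D₁…D_8; terminal Gordon value at t=8 with g = 0.013; discount at r = 0.096.
D_1 = 13.4335
D_2 = 15.6648
D_3 = 18.2667
D_4 = 21.3008
D_5 = 23.2179
D_6 = 25.3075
D_7 = 27.5851
D_8 = 30.0678
TV_8 = 30.4587/(0.096−0.013) = 366.9721
P₀ = Σ Dₜ/(1+r)ᵗ + TV_8/(1+r)^8 = 288.4380

R$288.44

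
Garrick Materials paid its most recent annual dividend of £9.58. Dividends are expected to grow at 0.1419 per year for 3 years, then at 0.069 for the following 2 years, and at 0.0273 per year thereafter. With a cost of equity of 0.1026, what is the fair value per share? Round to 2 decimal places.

Three-stage DDM. Project D₁…D_5; terminal Gordon value at t=5 with g = 0.0273; discount at r = 0.1026.
D_1 = 10.9394
D_2 = 12.4917
D_3 = 14.2643
D_4 = 15.2485
D_5 = 16.3007
TV_5 = 16.7457/(0.1026−0.0273) = 222.3860
P₀ = Σ Dₜ/(1+r)ᵗ + TV_5/(1+r)^5 = 187.6214

£187.62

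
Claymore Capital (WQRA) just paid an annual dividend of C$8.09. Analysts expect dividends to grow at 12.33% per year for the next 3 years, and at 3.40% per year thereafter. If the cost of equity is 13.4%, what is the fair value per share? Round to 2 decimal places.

C$105.12

Two-stage DDM. Project D₁…D_3 at 0.1233, terminal growth 0.034, discount at r = 0.134.
D_1 = 9.0875
D_2 = 10.2080
D_3 = 11.4666
Terminal value at t=3: TV = D_4/(r−g) = 11.8565/(0.134−0.034) = 118.5650
P₀ = 9.0875/(1+0.134)^1 + 10.2080/(1+0.134)^2 + 11.4666/(1+0.134)^3 + 118.5650/(1+0.134)^3 = 105.1199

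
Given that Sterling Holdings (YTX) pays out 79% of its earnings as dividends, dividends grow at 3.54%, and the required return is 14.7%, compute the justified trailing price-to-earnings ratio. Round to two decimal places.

Justified trailing P/E = b(1+g)/(r−g) = 0.79×(1+0.0354)/(0.147−0.0354) = 7.3294

7.33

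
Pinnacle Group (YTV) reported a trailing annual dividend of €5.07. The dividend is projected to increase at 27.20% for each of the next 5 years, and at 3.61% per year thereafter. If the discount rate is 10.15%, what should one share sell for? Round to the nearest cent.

Two-stage DDM. Project D₁…D_5 at 0.272, terminal growth 0.0361, discount at r = 0.1015.
D_1 = 6.4490
D_2 = 8.2032
D_3 = 10.4344
D_4 = 13.2726
D_5 = 16.8828
Terminal value at t=5: TV = D_6/(r−g) = 17.4922/(0.1015−0.0361) = 267.4653
P₀ = 6.4490/(1+0.1015)^1 + 8.2032/(1+0.1015)^2 + 10.4344/(1+0.1015)^3 + 13.2726/(1+0.1015)^4 + 16.8828/(1+0.1015)^5 + 267.4653/(1+0.1015)^5 = 204.7984

€204.80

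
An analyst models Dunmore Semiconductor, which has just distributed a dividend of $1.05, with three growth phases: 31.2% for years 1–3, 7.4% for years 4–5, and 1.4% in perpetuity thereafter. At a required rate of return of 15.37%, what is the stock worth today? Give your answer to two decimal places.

Three-stage DDM. Project D₁…D_5; terminal Gordon value at t=5 with g = 0.014; discount at r = 0.1537.
D_1 = 1.3776
D_2 = 1.8074
D_3 = 2.3713
D_4 = 2.5468
D_5 = 2.7353
TV_5 = 2.7736/(0.1537−0.014) = 19.8537
P₀ = Σ Dₜ/(1+r)ᵗ + TV_5/(1+r)^5 = 16.5855

$16.59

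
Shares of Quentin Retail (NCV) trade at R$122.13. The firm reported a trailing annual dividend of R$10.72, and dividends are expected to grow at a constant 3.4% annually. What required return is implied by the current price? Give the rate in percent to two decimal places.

12.48%

Rearranging the constant-growth DDM: r = D₁/P₀ + g.
D₁ = 10.72 × (1 + 0.034) = 11.0845.
r = 11.0845 / 122.13 + 0.034 = 0.09076 + 0.034 = 0.12476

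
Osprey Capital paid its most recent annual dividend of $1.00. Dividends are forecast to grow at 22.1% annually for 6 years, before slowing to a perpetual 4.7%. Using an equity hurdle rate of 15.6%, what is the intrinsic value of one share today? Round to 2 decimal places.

Two-stage DDM. Project D₁…D_6 at 0.221, terminal growth 0.047, discount at r = 0.156.
D_1 = 1.2210
D_2 = 1.4908
D_3 = 1.8203
D_4 = 2.2226
D_5 = 2.7138
D_6 = 3.3136
Terminal value at t=6: TV = D_7/(r−g) = 3.4693/(0.156−0.047) = 31.8284
P₀ = 1.2210/(1+0.156)^1 + 1.4908/(1+0.156)^2 + 1.8203/(1+0.156)^3 + 2.2226/(1+0.156)^4 + 2.7138/(1+0.156)^5 + 3.3136/(1+0.156)^6 + 31.8284/(1+0.156)^6 = 20.6352

$20.64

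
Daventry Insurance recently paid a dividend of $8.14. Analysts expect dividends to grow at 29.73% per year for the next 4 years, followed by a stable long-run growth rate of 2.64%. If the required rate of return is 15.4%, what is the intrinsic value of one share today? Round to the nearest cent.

Two-stage DDM. Project D₁…D_4 at 0.2973, terminal growth 0.0264, discount at r = 0.154.
D_1 = 10.5600
D_2 = 13.6995
D_3 = 17.7724
D_4 = 23.0561
Terminal value at t=4: TV = D_5/(r−g) = 23.6648/(0.154−0.0264) = 185.4608
P₀ = 10.5600/(1+0.154)^1 + 13.6995/(1+0.154)^2 + 17.7724/(1+0.154)^3 + 23.0561/(1+0.154)^4 + 185.4608/(1+0.154)^4 = 148.5783

$148.58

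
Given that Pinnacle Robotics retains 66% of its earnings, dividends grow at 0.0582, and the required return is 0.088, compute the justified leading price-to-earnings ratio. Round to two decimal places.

Payout ratio b = 1 − 0.66 = 0.34.
Justified leading P/E = b/(r−g) = 0.34/(0.088−0.0582) = 11.4094

11.41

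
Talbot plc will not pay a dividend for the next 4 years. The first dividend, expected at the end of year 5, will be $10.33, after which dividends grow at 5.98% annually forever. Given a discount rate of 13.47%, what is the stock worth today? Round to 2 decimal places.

Deferred-dividend DDM. At t=4 the remaining stream is a growing perpetuity with first payment D_5 = 10.33.
V_4 = D_5/(r−g) = 10.33/(0.1347−0.0598) = 137.9172
P₀ = V_4/(1+r)^4 = 137.9172/(1+0.1347)^4 = 83.1944

$83.19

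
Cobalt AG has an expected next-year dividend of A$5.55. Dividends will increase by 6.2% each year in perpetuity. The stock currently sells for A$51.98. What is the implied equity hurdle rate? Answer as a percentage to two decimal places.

Rearranging the constant-growth DDM: r = D₁/P₀ + g.
r = 5.5500 / 51.98 + 0.062 = 0.10677 + 0.062 = 0.16877

16.88%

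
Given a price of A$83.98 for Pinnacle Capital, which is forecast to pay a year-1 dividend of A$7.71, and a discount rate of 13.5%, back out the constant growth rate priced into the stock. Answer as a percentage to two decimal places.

From P₀ = D₁/(r − g), the implied growth is g = r − D₁/P₀.
g = 0.135 − 7.71/83.98 = 0.135 − 0.09181 = 0.04319

4.32%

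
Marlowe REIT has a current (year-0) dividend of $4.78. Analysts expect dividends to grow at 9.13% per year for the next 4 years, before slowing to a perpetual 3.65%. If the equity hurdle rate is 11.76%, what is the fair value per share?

$73.56

Two-stage DDM. Project D₁…D_4 at 0.0913, terminal growth 0.0365, discount at r = 0.1176.
D_1 = 5.2164
D_2 = 5.6927
D_3 = 6.2124
D_4 = 6.7796
Terminal value at t=4: TV = D_5/(r−g) = 7.0271/(0.1176−0.0365) = 86.6469
P₀ = 5.2164/(1+0.1176)^1 + 5.6927/(1+0.1176)^2 + 6.2124/(1+0.1176)^3 + 6.7796/(1+0.1176)^4 + 86.6469/(1+0.1176)^4 = 73.5615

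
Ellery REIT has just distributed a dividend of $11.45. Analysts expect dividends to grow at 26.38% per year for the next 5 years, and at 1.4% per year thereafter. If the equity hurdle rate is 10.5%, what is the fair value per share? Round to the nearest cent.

Two-stage DDM. Project D₁…D_5 at 0.2638, terminal growth 0.014, discount at r = 0.105.
D_1 = 14.4705
D_2 = 18.2878
D_3 = 23.1122
D_4 = 29.2091
D_5 = 36.9145
Terminal value at t=5: TV = D_6/(r−g) = 37.4313/(0.105−0.014) = 411.3332
P₀ = 14.4705/(1+0.105)^1 + 18.2878/(1+0.105)^2 + 23.1122/(1+0.105)^3 + 29.2091/(1+0.105)^4 + 36.9145/(1+0.105)^5 + 411.3332/(1+0.105)^5 = 336.8807

$336.88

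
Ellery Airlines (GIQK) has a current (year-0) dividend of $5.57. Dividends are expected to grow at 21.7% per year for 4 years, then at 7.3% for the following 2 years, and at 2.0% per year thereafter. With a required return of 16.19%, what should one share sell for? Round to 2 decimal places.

Three-stage DDM. Project D₁…D_6; terminal Gordon value at t=6 with g = 0.02; discount at r = 0.1619.
D_1 = 6.7787
D_2 = 8.2497
D_3 = 10.0398
D_4 = 12.2185
D_5 = 13.1104
D_6 = 14.0675
TV_6 = 14.3489/(0.1619−0.02) = 101.1195
P₀ = Σ Dₜ/(1+r)ᵗ + TV_6/(1+r)^6 = 78.0565

$78.06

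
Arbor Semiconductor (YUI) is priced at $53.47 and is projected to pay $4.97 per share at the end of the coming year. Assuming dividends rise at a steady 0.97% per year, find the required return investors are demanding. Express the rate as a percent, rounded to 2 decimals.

Rearranging the constant-growth DDM: r = D₁/P₀ + g.
r = 4.9700 / 53.47 + 0.0097 = 0.09295 + 0.0097 = 0.10265

10.26%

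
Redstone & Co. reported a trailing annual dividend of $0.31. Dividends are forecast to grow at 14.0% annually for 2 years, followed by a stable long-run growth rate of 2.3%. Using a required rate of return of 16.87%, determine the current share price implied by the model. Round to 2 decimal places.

Two-stage DDM. Project D₁…D_2 at 0.14, terminal growth 0.023, discount at r = 0.1687.
D_1 = 0.3534
D_2 = 0.4029
Terminal value at t=2: TV = D_3/(r−g) = 0.4121/(0.1687−0.023) = 2.8287
P₀ = 0.3534/(1+0.1687)^1 + 0.4029/(1+0.1687)^2 + 2.8287/(1+0.1687)^2 = 2.6684

$2.67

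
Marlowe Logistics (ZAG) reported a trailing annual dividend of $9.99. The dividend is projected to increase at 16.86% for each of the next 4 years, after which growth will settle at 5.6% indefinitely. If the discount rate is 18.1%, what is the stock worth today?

$119.83

Two-stage DDM. Project D₁…D_4 at 0.1686, terminal growth 0.056, discount at r = 0.181.
D_1 = 11.6743
D_2 = 13.6426
D_3 = 15.9427
D_4 = 18.6307
Terminal value at t=4: TV = D_5/(r−g) = 19.6740/(0.181−0.056) = 157.3921
P₀ = 11.6743/(1+0.181)^1 + 13.6426/(1+0.181)^2 + 15.9427/(1+0.181)^3 + 18.6307/(1+0.181)^4 + 157.3921/(1+0.181)^4 = 119.8285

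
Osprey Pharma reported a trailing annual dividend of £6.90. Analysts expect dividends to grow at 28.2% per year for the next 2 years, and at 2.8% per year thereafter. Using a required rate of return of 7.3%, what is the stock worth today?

£243.11

Two-stage DDM. Project D₁…D_2 at 0.282, terminal growth 0.028, discount at r = 0.073.
D_1 = 8.8458
D_2 = 11.3403
Terminal value at t=2: TV = D_3/(r−g) = 11.6578/(0.073−0.028) = 259.0632
P₀ = 8.8458/(1+0.073)^1 + 11.3403/(1+0.073)^2 + 259.0632/(1+0.073)^2 = 243.1061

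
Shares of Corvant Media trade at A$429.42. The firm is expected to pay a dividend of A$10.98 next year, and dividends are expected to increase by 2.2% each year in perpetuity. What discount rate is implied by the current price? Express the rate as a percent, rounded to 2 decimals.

Rearranging the constant-growth DDM: r = D₁/P₀ + g.
r = 10.9800 / 429.42 + 0.022 = 0.02557 + 0.022 = 0.04757

4.76%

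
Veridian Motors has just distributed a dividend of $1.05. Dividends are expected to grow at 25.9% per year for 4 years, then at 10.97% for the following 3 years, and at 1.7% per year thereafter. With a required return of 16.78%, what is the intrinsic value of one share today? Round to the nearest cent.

Three-stage DDM. Project D₁…D_7; terminal Gordon value at t=7 with g = 0.017; discount at r = 0.1678.
D_1 = 1.3219
D_2 = 1.6643
D_3 = 2.0954
D_4 = 2.6381
D_5 = 2.9275
D_6 = 3.2487
D_7 = 3.6050
TV_7 = 3.6663/(0.1678−0.017) = 24.3124
P₀ = Σ Dₜ/(1+r)ᵗ + TV_7/(1+r)^7 = 17.1406

$17.14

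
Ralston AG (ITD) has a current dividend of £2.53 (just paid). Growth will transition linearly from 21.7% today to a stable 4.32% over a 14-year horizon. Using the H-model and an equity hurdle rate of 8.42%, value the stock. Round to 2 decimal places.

£139.45

H-model: P₀ = D₀[(1+g_L) + H(g_S−g_L)]/(r−g_L), with H = 14/2 = 7.
P₀ = 2.53 × [(1+0.0432) + 7×(0.217−0.0432)] / (0.0842−0.0432)
   = 2.53 × 2.2598 / 0.041 = 139.4462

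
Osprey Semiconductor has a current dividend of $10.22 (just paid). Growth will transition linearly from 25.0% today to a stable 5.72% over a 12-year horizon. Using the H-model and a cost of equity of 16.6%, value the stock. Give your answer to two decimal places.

H-model: P₀ = D₀[(1+g_L) + H(g_S−g_L)]/(r−g_L), with H = 12/2 = 6.
P₀ = 10.22 × [(1+0.0572) + 6×(0.25−0.0572)] / (0.166−0.0572)
   = 10.22 × 2.2140 / 0.1088 = 207.9695

$207.97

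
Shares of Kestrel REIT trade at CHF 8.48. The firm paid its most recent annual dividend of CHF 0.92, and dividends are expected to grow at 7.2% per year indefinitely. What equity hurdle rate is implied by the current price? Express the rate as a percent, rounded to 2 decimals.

Rearranging the constant-growth DDM: r = D₁/P₀ + g.
D₁ = 0.92 × (1 + 0.072) = 0.9862.
r = 0.9862 / 8.48 + 0.072 = 0.11630 + 0.072 = 0.18830

18.83%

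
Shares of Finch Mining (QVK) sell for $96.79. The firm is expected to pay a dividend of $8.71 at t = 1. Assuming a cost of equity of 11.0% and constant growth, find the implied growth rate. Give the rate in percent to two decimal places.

2.00%

From P₀ = D₁/(r − g), the implied growth is g = r − D₁/P₀.
g = 0.11 − 8.71/96.79 = 0.11 − 0.08999 = 0.02001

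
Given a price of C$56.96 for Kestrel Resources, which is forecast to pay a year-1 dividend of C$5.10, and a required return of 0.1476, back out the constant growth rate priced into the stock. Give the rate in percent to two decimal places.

From P₀ = D₁/(r − g), the implied growth is g = r − D₁/P₀.
g = 0.1476 − 5.10/56.96 = 0.1476 − 0.08954 = 0.05806

5.81%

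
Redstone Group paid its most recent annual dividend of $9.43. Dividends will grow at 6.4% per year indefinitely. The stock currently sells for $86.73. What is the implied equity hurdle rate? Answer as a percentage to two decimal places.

Rearranging the constant-growth DDM: r = D₁/P₀ + g.
D₁ = 9.43 × (1 + 0.064) = 10.0335.
r = 10.0335 / 86.73 + 0.064 = 0.11569 + 0.064 = 0.17969

17.97%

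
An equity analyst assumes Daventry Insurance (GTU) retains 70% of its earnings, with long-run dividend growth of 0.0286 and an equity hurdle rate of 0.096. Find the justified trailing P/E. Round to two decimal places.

4.58

Payout ratio b = 1 − 0.70 = 0.30.
Justified trailing P/E = b(1+g)/(r−g) = 0.30×(1+0.0286)/(0.096−0.0286) = 4.5783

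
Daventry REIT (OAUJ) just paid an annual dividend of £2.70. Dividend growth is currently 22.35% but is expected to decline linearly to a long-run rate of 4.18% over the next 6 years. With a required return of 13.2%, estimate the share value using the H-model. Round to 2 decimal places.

£47.50

H-model: P₀ = D₀[(1+g_L) + H(g_S−g_L)]/(r−g_L), with H = 6/2 = 3.
P₀ = 2.70 × [(1+0.0418) + 3×(0.2235−0.0418)] / (0.132−0.0418)
   = 2.70 × 1.5869 / 0.0902 = 47.5014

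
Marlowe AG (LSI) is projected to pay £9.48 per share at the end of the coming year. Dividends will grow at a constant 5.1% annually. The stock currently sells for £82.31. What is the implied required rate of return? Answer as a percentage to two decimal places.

Rearranging the constant-growth DDM: r = D₁/P₀ + g.
r = 9.4800 / 82.31 + 0.051 = 0.11517 + 0.051 = 0.16617

16.62%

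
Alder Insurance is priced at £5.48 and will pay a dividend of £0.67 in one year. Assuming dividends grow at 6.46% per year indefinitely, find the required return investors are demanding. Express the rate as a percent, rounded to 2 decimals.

Rearranging the constant-growth DDM: r = D₁/P₀ + g.
r = 0.6700 / 5.48 + 0.0646 = 0.12226 + 0.0646 = 0.18686

18.69%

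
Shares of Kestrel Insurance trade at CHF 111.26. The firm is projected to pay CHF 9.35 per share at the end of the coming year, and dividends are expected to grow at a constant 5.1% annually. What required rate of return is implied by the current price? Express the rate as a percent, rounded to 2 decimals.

13.50%

Rearranging the constant-growth DDM: r = D₁/P₀ + g.
r = 9.3500 / 111.26 + 0.051 = 0.08404 + 0.051 = 0.13504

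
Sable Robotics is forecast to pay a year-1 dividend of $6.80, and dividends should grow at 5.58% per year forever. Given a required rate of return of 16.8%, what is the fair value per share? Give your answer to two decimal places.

Gordon growth model: P₀ = D₁/(r − g), with D₁ = 6.80 given directly.
P₀ = 6.8000 / (0.168 − 0.0558) = 6.8000 / 0.1122 = 60.6061

$60.61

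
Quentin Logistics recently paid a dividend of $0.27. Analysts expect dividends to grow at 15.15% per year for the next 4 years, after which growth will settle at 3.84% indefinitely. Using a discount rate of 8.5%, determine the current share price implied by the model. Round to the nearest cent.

$8.89

Two-stage DDM. Project D₁…D_4 at 0.1515, terminal growth 0.0384, discount at r = 0.085.
D_1 = 0.3109
D_2 = 0.3580
D_3 = 0.4122
D_4 = 0.4747
Terminal value at t=4: TV = D_5/(r−g) = 0.4929/(0.085−0.0384) = 10.5779
P₀ = 0.3109/(1+0.085)^1 + 0.3580/(1+0.085)^2 + 0.4122/(1+0.085)^3 + 0.4747/(1+0.085)^4 + 10.5779/(1+0.085)^4 = 8.8887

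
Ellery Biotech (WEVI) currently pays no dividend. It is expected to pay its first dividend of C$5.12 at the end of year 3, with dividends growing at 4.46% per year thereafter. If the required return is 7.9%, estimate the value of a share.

C$127.84

Deferred-dividend DDM. At t=2 the remaining stream is a growing perpetuity with first payment D_3 = 5.12.
V_2 = D_3/(r−g) = 5.12/(0.079−0.0446) = 148.8372
P₀ = V_2/(1+r)^2 = 148.8372/(1+0.079)^2 = 127.8405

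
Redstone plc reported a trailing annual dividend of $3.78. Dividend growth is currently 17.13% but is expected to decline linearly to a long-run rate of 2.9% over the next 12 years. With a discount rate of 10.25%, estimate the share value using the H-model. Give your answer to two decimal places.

H-model: P₀ = D₀[(1+g_L) + H(g_S−g_L)]/(r−g_L), with H = 12/2 = 6.
P₀ = 3.78 × [(1+0.029) + 6×(0.1713−0.029)] / (0.1025−0.029)
   = 3.78 × 1.8828 / 0.0735 = 96.8297

$96.83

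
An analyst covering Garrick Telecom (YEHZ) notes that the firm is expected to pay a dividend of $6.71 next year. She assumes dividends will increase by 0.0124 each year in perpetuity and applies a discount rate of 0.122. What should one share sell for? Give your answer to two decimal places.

Gordon growth model: P₀ = D₁/(r − g), with D₁ = 6.71 given directly.
P₀ = 6.7100 / (0.122 − 0.0124) = 6.7100 / 0.1096 = 61.2226

$61.22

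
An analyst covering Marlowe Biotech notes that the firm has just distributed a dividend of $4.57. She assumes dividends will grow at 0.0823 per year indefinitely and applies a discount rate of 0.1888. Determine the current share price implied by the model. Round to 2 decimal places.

$46.44

Gordon growth model: P₀ = D₁/(r − g). D₁ = 4.57 × (1 + 0.0823) = 4.9461.
P₀ = 4.9461 / (0.1888 − 0.0823) = 4.9461 / 0.1065 = 46.4424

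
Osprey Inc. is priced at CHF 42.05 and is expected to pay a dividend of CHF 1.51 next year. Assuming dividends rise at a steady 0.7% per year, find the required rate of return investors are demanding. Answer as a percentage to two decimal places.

Rearranging the constant-growth DDM: r = D₁/P₀ + g.
r = 1.5100 / 42.05 + 0.007 = 0.03591 + 0.007 = 0.04291

4.29%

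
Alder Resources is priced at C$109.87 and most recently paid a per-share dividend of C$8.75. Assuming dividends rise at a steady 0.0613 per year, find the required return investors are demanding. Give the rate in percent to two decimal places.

Rearranging the constant-growth DDM: r = D₁/P₀ + g.
D₁ = 8.75 × (1 + 0.0613) = 9.2864.
r = 9.2864 / 109.87 + 0.0613 = 0.08452 + 0.0613 = 0.14582

14.58%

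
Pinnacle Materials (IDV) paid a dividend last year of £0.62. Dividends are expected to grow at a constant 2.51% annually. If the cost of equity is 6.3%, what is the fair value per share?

£16.77

Gordon growth model: P₀ = D₁/(r − g). D₁ = 0.62 × (1 + 0.0251) = 0.6356.
P₀ = 0.6356 / (0.063 − 0.0251) = 0.6356 / 0.0379 = 16.7694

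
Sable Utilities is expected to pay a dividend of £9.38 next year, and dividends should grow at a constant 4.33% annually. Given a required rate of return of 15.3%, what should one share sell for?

Gordon growth model: P₀ = D₁/(r − g), with D₁ = 9.38 given directly.
P₀ = 9.3800 / (0.153 − 0.0433) = 9.3800 / 0.1097 = 85.5059

£85.51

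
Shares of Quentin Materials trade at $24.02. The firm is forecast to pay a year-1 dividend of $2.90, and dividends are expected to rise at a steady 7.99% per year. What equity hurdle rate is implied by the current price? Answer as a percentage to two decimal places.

Rearranging the constant-growth DDM: r = D₁/P₀ + g.
r = 2.9000 / 24.02 + 0.0799 = 0.12073 + 0.0799 = 0.20063

20.06%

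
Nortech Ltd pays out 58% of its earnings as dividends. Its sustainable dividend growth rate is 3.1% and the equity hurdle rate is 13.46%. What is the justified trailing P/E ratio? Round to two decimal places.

Justified trailing P/E = b(1+g)/(r−g) = 0.58×(1+0.031)/(0.1346−0.031) = 5.7720

5.77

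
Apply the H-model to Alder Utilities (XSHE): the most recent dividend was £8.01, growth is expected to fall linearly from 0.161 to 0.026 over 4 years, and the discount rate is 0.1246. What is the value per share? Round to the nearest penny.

£105.28

H-model: P₀ = D₀[(1+g_L) + H(g_S−g_L)]/(r−g_L), with H = 4/2 = 2.
P₀ = 8.01 × [(1+0.026) + 2×(0.161−0.026)] / (0.1246−0.026)
   = 8.01 × 1.2960 / 0.0986 = 105.2836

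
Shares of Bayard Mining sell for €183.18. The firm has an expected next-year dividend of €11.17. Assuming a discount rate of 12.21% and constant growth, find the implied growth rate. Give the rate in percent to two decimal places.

From P₀ = D₁/(r − g), the implied growth is g = r − D₁/P₀.
g = 0.1221 − 11.17/183.18 = 0.1221 − 0.06098 = 0.06112

6.11%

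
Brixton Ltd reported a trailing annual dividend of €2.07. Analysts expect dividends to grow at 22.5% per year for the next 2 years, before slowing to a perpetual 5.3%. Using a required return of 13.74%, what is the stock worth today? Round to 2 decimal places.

Two-stage DDM. Project D₁…D_2 at 0.225, terminal growth 0.053, discount at r = 0.1374.
D_1 = 2.5358
D_2 = 3.1063
Terminal value at t=2: TV = D_3/(r−g) = 3.2709/(0.1374−0.053) = 38.7551
P₀ = 2.5358/(1+0.1374)^1 + 3.1063/(1+0.1374)^2 + 38.7551/(1+0.1374)^2 = 34.5878

€34.59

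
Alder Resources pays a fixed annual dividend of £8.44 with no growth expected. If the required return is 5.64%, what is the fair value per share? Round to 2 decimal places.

Zero-growth DDM (perpetuity): P₀ = D/r = 8.44 / 0.0564 = 149.6454

£149.65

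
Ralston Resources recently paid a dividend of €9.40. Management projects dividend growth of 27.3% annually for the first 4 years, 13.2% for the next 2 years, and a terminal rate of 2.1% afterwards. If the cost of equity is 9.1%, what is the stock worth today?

€366.56

Three-stage DDM. Project D₁…D_6; terminal Gordon value at t=6 with g = 0.021; discount at r = 0.091.
D_1 = 11.9662
D_2 = 15.2330
D_3 = 19.3916
D_4 = 24.6855
D_5 = 27.9440
D_6 = 31.6326
TV_6 = 32.2968/(0.091−0.021) = 461.3835
P₀ = Σ Dₜ/(1+r)ᵗ + TV_6/(1+r)^6 = 366.5573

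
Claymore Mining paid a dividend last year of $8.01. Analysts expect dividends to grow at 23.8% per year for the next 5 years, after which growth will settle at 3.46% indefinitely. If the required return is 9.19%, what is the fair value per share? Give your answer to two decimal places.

$330.28

Two-stage DDM. Project D₁…D_5 at 0.238, terminal growth 0.0346, discount at r = 0.0919.
D_1 = 9.9164
D_2 = 12.2765
D_3 = 15.1983
D_4 = 18.8155
D_5 = 23.2936
Terminal value at t=5: TV = D_6/(r−g) = 24.0995/(0.0919−0.0346) = 420.5848
P₀ = 9.9164/(1+0.0919)^1 + 12.2765/(1+0.0919)^2 + 15.1983/(1+0.0919)^3 + 18.8155/(1+0.0919)^4 + 23.2936/(1+0.0919)^5 + 420.5848/(1+0.0919)^5 = 330.2794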